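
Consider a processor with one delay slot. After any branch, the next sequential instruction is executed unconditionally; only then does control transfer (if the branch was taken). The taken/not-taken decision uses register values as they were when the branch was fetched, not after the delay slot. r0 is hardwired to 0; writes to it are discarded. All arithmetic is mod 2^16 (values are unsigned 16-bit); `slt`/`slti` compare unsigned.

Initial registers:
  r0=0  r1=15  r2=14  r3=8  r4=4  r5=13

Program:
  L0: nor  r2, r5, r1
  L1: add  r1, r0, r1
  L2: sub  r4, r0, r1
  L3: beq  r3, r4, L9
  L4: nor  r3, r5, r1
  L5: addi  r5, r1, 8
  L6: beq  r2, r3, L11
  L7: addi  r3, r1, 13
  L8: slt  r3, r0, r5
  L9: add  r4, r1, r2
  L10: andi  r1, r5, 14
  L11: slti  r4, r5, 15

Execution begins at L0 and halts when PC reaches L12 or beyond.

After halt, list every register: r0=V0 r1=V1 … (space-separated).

  step pc=0: nor  r2, r5, r1  regs=(0,15,65520,8,4,13)
  step pc=1: add  r1, r0, r1  regs=(0,15,65520,8,4,13)
  step pc=2: sub  r4, r0, r1  regs=(0,15,65520,8,65521,13)
  step pc=3: beq  r3, r4, L9  cond=F  regs=(0,15,65520,8,65521,13)
  step pc=4: nor  r3, r5, r1  regs=(0,15,65520,65520,65521,13)
  step pc=5: addi  r5, r1, 8  regs=(0,15,65520,65520,65521,23)
  step pc=6: beq  r2, r3, L11  cond=T  regs=(0,15,65520,65520,65521,23)
  step pc=7: addi  r3, r1, 13  regs=(0,15,65520,28,65521,23)
  step pc=11: slti  r4, r5, 15  regs=(0,15,65520,28,0,23)

r0=0 r1=15 r2=65520 r3=28 r4=0 r5=23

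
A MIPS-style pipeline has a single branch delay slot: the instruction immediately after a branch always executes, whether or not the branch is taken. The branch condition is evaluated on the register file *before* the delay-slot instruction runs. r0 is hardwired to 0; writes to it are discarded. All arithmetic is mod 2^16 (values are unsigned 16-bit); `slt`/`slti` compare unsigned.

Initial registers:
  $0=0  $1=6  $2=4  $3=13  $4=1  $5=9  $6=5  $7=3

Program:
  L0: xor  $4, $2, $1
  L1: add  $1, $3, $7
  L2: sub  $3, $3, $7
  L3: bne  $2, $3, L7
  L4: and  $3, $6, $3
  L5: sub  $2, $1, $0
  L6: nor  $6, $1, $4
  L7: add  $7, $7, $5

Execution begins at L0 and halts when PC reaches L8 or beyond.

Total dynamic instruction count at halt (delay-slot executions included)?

[0] xor  $4, $2, $1  →  {$0:0, $1:6, $2:4, $3:13, $4:2, $5:9, $6:5, $7:3}
[1] add  $1, $3, $7  →  {$0:0, $1:16, $2:4, $3:13, $4:2, $5:9, $6:5, $7:3}
[2] sub  $3, $3, $7  →  {$0:0, $1:16, $2:4, $3:10, $4:2, $5:9, $6:5, $7:3}
[3] bne  $2, $3, L7  →  {$0:0, $1:16, $2:4, $3:10, $4:2, $5:9, $6:5, $7:3}  ⟨branch taken⟩
[4] and  $3, $6, $3  →  {$0:0, $1:16, $2:4, $3:0, $4:2, $5:9, $6:5, $7:3}
[7] add  $7, $7, $5  →  {$0:0, $1:16, $2:4, $3:0, $4:2, $5:9, $6:5, $7:12}

6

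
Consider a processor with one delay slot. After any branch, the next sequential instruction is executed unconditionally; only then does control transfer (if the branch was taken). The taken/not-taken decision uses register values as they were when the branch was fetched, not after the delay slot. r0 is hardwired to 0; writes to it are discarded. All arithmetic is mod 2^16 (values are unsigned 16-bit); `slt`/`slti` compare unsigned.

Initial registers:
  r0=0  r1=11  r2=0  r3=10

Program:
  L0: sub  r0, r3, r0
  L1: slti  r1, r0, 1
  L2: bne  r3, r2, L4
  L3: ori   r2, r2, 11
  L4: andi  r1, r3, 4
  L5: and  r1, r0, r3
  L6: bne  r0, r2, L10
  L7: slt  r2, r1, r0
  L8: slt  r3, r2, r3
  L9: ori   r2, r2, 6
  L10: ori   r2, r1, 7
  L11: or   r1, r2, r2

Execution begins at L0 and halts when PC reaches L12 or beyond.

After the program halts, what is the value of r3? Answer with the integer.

[0] sub  r0, r3, r0  →  {r0:0, r1:11, r2:0, r3:10}
[1] slti  r1, r0, 1  →  {r0:0, r1:1, r2:0, r3:10}
[2] bne  r3, r2, L4  →  {r0:0, r1:1, r2:0, r3:10}  ⟨branch taken⟩
[3] ori   r2, r2, 11  →  {r0:0, r1:1, r2:11, r3:10}
[4] andi  r1, r3, 4  →  {r0:0, r1:0, r2:11, r3:10}
[5] and  r1, r0, r3  →  {r0:0, r1:0, r2:11, r3:10}
[6] bne  r0, r2, L10  →  {r0:0, r1:0, r2:11, r3:10}  ⟨branch taken⟩
[7] slt  r2, r1, r0  →  {r0:0, r1:0, r2:0, r3:10}
[10] ori   r2, r1, 7  →  {r0:0, r1:0, r2:7, r3:10}
[11] or   r1, r2, r2  →  {r0:0, r1:7, r2:7, r3:10}

10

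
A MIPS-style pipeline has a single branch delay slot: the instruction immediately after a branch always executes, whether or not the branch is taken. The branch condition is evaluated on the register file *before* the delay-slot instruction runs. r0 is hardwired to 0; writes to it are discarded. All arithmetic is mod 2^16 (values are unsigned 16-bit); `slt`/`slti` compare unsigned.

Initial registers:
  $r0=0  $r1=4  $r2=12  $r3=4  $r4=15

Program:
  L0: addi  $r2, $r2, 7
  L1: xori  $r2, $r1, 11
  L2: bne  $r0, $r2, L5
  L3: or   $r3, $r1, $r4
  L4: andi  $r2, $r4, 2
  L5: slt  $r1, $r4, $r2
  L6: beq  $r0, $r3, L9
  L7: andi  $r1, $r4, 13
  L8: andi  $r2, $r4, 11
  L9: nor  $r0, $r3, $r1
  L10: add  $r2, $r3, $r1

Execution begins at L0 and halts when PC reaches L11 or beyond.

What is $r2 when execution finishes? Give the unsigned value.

28

  step pc=0: addi  $r2, $r2, 7  regs=(0,4,19,4,15)
  step pc=1: xori  $r2, $r1, 11  regs=(0,4,15,4,15)
  step pc=2: bne  $r0, $r2, L5  cond=T  regs=(0,4,15,4,15)
  step pc=3: or   $r3, $r1, $r4  regs=(0,4,15,15,15)
  step pc=5: slt  $r1, $r4, $r2  regs=(0,0,15,15,15)
  step pc=6: beq  $r0, $r3, L9  cond=F  regs=(0,0,15,15,15)
  step pc=7: andi  $r1, $r4, 13  regs=(0,13,15,15,15)
  step pc=8: andi  $r2, $r4, 11  regs=(0,13,11,15,15)
  step pc=9: nor  $r0, $r3, $r1  regs=(0,13,11,15,15)
  step pc=10: add  $r2, $r3, $r1  regs=(0,13,28,15,15)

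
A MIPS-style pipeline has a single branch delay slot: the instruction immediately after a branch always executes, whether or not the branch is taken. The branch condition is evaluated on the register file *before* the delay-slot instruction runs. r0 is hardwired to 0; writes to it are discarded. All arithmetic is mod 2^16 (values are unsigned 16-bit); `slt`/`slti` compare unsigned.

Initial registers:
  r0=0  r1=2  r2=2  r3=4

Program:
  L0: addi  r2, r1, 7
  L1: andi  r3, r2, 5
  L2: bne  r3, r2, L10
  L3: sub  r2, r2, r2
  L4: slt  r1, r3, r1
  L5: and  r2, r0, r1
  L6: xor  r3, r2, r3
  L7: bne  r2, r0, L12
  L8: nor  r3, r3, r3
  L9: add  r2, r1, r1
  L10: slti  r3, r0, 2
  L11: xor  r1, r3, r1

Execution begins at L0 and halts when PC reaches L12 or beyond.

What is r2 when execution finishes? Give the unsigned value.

0

PC=0  addi  r2, r1, 7        | r0=0 r1=2 r2=9 r3=4
PC=1  andi  r3, r2, 5        | r0=0 r1=2 r2=9 r3=1
PC=2  bne  r3, r2, L10       | r0=0 r1=2 r2=9 r3=1  [TAKEN]
PC=3  sub  r2, r2, r2        | r0=0 r1=2 r2=0 r3=1
PC=10 slti  r3, r0, 2        | r0=0 r1=2 r2=0 r3=1
PC=11 xor  r1, r3, r1        | r0=0 r1=3 r2=0 r3=1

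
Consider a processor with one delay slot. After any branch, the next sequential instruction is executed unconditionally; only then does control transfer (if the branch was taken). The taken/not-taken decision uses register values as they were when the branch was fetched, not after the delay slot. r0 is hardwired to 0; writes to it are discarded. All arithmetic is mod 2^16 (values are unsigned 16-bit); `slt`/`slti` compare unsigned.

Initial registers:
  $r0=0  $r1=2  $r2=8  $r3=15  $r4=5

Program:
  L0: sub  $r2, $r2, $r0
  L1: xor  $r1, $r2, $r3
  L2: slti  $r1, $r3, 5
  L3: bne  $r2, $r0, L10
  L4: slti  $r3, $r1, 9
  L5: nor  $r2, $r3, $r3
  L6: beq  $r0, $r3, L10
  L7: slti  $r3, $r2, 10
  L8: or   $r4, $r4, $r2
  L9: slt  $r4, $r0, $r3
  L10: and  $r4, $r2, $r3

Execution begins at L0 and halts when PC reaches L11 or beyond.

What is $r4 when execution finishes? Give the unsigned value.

0

#0 sub  $r2, $r2, $r0 ; 0/2/8/15/5
#1 xor  $r1, $r2, $r3 ; 0/7/8/15/5
#2 slti  $r1, $r3, 5 ; 0/0/8/15/5
#3 bne  $r2, $r0, L10 ; 0/0/8/15/5 ; →target
#4 slti  $r3, $r1, 9 ; 0/0/8/1/5
#10 and  $r4, $r2, $r3 ; 0/0/8/1/0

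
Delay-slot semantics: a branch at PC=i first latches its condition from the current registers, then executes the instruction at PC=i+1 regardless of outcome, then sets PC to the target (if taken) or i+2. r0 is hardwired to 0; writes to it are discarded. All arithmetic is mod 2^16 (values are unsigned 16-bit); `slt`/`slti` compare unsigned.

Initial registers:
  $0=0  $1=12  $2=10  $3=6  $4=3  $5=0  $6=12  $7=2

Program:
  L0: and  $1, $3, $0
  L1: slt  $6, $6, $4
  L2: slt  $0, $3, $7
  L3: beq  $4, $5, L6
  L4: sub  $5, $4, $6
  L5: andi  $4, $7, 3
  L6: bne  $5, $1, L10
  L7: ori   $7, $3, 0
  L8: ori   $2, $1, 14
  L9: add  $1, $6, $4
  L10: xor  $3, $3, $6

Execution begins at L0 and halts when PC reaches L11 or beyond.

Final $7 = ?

6

#0 and  $1, $3, $0 ; 0/0/10/6/3/0/12/2
#1 slt  $6, $6, $4 ; 0/0/10/6/3/0/0/2
#2 slt  $0, $3, $7 ; 0/0/10/6/3/0/0/2
#3 beq  $4, $5, L6 ; 0/0/10/6/3/0/0/2 ; →fallthru
#4 sub  $5, $4, $6 ; 0/0/10/6/3/3/0/2
#5 andi  $4, $7, 3 ; 0/0/10/6/2/3/0/2
#6 bne  $5, $1, L10 ; 0/0/10/6/2/3/0/2 ; →target
#7 ori   $7, $3, 0 ; 0/0/10/6/2/3/0/6
#10 xor  $3, $3, $6 ; 0/0/10/6/2/3/0/6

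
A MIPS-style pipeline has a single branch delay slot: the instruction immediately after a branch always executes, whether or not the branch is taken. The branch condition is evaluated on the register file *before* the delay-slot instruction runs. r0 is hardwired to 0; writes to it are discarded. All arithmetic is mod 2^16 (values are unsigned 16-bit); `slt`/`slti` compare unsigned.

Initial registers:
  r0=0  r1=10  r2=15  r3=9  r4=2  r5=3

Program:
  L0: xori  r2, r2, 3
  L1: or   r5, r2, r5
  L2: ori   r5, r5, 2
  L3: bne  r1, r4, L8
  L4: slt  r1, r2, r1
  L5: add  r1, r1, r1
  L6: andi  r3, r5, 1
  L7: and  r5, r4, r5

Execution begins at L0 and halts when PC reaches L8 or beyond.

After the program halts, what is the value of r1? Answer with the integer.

0

PC=0  xori  r2, r2, 3        | r0=0 r1=10 r2=12 r3=9 r4=2 r5=3
PC=1  or   r5, r2, r5        | r0=0 r1=10 r2=12 r3=9 r4=2 r5=15
PC=2  ori   r5, r5, 2        | r0=0 r1=10 r2=12 r3=9 r4=2 r5=15
PC=3  bne  r1, r4, L8        | r0=0 r1=10 r2=12 r3=9 r4=2 r5=15  [TAKEN]
PC=4  slt  r1, r2, r1        | r0=0 r1=0 r2=12 r3=9 r4=2 r5=15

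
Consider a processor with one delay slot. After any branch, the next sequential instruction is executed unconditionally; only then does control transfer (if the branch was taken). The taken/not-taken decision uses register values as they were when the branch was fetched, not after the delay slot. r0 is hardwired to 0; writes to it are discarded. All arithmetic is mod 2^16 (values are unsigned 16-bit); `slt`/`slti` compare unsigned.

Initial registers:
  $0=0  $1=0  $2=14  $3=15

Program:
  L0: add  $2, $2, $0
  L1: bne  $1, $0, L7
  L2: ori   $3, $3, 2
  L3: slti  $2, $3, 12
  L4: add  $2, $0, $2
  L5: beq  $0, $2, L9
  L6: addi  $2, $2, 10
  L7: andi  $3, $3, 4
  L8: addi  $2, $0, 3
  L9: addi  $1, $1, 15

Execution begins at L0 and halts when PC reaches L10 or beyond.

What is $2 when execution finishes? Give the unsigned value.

10

PC=0  add  $2, $2, $0        | $0=0 $1=0 $2=14 $3=15
PC=1  bne  $1, $0, L7        | $0=0 $1=0 $2=14 $3=15  [not taken]
PC=2  ori   $3, $3, 2        | $0=0 $1=0 $2=14 $3=15
PC=3  slti  $2, $3, 12       | $0=0 $1=0 $2=0 $3=15
PC=4  add  $2, $0, $2        | $0=0 $1=0 $2=0 $3=15
PC=5  beq  $0, $2, L9        | $0=0 $1=0 $2=0 $3=15  [TAKEN]
PC=6  addi  $2, $2, 10       | $0=0 $1=0 $2=10 $3=15
PC=9  addi  $1, $1, 15       | $0=0 $1=15 $2=10 $3=15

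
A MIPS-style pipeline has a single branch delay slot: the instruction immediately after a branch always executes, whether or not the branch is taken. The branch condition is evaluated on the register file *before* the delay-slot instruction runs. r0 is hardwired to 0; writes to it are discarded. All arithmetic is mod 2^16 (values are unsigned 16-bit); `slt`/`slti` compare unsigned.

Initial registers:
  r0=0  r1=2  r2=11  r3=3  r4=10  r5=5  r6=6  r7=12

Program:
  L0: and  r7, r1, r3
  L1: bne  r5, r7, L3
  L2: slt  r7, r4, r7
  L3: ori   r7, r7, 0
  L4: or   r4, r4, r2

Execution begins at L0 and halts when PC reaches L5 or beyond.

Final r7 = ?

0

PC=0  and  r7, r1, r3        | r0=0 r1=2 r2=11 r3=3 r4=10 r5=5 r6=6 r7=2
PC=1  bne  r5, r7, L3        | r0=0 r1=2 r2=11 r3=3 r4=10 r5=5 r6=6 r7=2  [TAKEN]
PC=2  slt  r7, r4, r7        | r0=0 r1=2 r2=11 r3=3 r4=10 r5=5 r6=6 r7=0
PC=3  ori   r7, r7, 0        | r0=0 r1=2 r2=11 r3=3 r4=10 r5=5 r6=6 r7=0
PC=4  or   r4, r4, r2        | r0=0 r1=2 r2=11 r3=3 r4=11 r5=5 r6=6 r7=0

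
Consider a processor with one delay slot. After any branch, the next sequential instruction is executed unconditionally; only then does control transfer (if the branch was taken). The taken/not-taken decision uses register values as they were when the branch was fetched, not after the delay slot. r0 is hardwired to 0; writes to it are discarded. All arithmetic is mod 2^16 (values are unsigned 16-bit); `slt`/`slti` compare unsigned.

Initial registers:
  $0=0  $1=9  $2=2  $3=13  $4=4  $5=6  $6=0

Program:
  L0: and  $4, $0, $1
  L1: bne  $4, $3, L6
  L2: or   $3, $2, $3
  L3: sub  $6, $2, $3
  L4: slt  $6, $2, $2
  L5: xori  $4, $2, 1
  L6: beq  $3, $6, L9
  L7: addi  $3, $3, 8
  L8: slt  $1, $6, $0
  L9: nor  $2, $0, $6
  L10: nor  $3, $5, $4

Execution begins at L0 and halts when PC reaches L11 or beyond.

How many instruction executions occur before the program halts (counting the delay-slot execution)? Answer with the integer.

  step pc=0: and  $4, $0, $1  regs=(0,9,2,13,0,6,0)
  step pc=1: bne  $4, $3, L6  cond=T  regs=(0,9,2,13,0,6,0)
  step pc=2: or   $3, $2, $3  regs=(0,9,2,15,0,6,0)
  step pc=6: beq  $3, $6, L9  cond=F  regs=(0,9,2,15,0,6,0)
  step pc=7: addi  $3, $3, 8  regs=(0,9,2,23,0,6,0)
  step pc=8: slt  $1, $6, $0  regs=(0,0,2,23,0,6,0)
  step pc=9: nor  $2, $0, $6  regs=(0,0,65535,23,0,6,0)
  step pc=10: nor  $3, $5, $4  regs=(0,0,65535,65529,0,6,0)

8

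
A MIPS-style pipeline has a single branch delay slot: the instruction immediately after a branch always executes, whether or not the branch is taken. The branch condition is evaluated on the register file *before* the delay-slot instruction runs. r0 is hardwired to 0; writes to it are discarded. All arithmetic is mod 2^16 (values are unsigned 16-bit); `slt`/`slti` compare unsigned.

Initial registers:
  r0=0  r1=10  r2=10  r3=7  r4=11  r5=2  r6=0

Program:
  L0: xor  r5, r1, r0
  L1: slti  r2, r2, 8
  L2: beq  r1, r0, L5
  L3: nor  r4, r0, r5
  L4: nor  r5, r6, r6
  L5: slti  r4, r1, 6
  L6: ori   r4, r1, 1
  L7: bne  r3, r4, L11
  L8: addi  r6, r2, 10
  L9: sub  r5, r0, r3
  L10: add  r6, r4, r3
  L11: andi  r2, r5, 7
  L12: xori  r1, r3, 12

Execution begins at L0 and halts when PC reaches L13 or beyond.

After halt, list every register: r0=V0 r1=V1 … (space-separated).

r0=0 r1=11 r2=7 r3=7 r4=11 r5=65535 r6=10

#0 xor  r5, r1, r0 ; 0/10/10/7/11/10/0
#1 slti  r2, r2, 8 ; 0/10/0/7/11/10/0
#2 beq  r1, r0, L5 ; 0/10/0/7/11/10/0 ; →fallthru
#3 nor  r4, r0, r5 ; 0/10/0/7/65525/10/0
#4 nor  r5, r6, r6 ; 0/10/0/7/65525/65535/0
#5 slti  r4, r1, 6 ; 0/10/0/7/0/65535/0
#6 ori   r4, r1, 1 ; 0/10/0/7/11/65535/0
#7 bne  r3, r4, L11 ; 0/10/0/7/11/65535/0 ; →target
#8 addi  r6, r2, 10 ; 0/10/0/7/11/65535/10
#11 andi  r2, r5, 7 ; 0/10/7/7/11/65535/10
#12 xori  r1, r3, 12 ; 0/11/7/7/11/65535/10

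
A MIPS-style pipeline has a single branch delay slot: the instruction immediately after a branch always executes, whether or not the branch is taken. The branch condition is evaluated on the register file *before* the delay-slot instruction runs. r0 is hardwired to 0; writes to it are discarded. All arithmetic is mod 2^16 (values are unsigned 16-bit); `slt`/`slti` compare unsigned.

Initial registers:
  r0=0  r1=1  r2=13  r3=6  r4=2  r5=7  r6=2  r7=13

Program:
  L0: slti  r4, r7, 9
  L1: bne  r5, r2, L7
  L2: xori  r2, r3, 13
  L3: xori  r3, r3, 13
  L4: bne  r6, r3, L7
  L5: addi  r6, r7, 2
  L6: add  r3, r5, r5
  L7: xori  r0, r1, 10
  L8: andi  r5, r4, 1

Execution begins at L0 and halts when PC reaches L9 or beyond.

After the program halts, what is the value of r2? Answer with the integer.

11

  step pc=0: slti  r4, r7, 9  regs=(0,1,13,6,0,7,2,13)
  step pc=1: bne  r5, r2, L7  cond=T  regs=(0,1,13,6,0,7,2,13)
  step pc=2: xori  r2, r3, 13  regs=(0,1,11,6,0,7,2,13)
  step pc=7: xori  r0, r1, 10  regs=(0,1,11,6,0,7,2,13)
  step pc=8: andi  r5, r4, 1  regs=(0,1,11,6,0,0,2,13)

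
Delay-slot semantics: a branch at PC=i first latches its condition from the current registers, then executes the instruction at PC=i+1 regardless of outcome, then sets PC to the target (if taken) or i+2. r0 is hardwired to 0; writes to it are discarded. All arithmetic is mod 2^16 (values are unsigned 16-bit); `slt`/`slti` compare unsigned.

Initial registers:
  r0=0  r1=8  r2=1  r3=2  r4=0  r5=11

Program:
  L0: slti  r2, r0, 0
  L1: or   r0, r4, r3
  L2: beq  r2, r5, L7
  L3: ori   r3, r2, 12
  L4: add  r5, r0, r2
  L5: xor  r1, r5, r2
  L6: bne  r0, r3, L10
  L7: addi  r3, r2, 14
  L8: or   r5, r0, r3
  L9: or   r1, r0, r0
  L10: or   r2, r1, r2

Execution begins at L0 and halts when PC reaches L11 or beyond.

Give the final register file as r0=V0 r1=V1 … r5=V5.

r0=0 r1=0 r2=0 r3=14 r4=0 r5=0

PC=0  slti  r2, r0, 0        | r0=0 r1=8 r2=0 r3=2 r4=0 r5=11
PC=1  or   r0, r4, r3        | r0=0 r1=8 r2=0 r3=2 r4=0 r5=11
PC=2  beq  r2, r5, L7        | r0=0 r1=8 r2=0 r3=2 r4=0 r5=11  [not taken]
PC=3  ori   r3, r2, 12       | r0=0 r1=8 r2=0 r3=12 r4=0 r5=11
PC=4  add  r5, r0, r2        | r0=0 r1=8 r2=0 r3=12 r4=0 r5=0
PC=5  xor  r1, r5, r2        | r0=0 r1=0 r2=0 r3=12 r4=0 r5=0
PC=6  bne  r0, r3, L10       | r0=0 r1=0 r2=0 r3=12 r4=0 r5=0  [TAKEN]
PC=7  addi  r3, r2, 14       | r0=0 r1=0 r2=0 r3=14 r4=0 r5=0
PC=10 or   r2, r1, r2        | r0=0 r1=0 r2=0 r3=14 r4=0 r5=0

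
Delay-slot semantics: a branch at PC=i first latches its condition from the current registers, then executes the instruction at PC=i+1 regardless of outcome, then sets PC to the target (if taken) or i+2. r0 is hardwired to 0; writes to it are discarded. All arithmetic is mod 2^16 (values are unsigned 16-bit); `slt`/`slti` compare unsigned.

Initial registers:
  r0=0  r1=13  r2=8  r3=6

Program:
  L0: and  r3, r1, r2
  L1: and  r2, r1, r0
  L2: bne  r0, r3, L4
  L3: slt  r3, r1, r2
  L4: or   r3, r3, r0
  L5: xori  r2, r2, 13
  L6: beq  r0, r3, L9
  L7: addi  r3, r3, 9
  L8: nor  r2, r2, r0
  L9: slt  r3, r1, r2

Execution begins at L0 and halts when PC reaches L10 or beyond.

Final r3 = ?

0

  step pc=0: and  r3, r1, r2  regs=(0,13,8,8)
  step pc=1: and  r2, r1, r0  regs=(0,13,0,8)
  step pc=2: bne  r0, r3, L4  cond=T  regs=(0,13,0,8)
  step pc=3: slt  r3, r1, r2  regs=(0,13,0,0)
  step pc=4: or   r3, r3, r0  regs=(0,13,0,0)
  step pc=5: xori  r2, r2, 13  regs=(0,13,13,0)
  step pc=6: beq  r0, r3, L9  cond=T  regs=(0,13,13,0)
  step pc=7: addi  r3, r3, 9  regs=(0,13,13,9)
  step pc=9: slt  r3, r1, r2  regs=(0,13,13,0)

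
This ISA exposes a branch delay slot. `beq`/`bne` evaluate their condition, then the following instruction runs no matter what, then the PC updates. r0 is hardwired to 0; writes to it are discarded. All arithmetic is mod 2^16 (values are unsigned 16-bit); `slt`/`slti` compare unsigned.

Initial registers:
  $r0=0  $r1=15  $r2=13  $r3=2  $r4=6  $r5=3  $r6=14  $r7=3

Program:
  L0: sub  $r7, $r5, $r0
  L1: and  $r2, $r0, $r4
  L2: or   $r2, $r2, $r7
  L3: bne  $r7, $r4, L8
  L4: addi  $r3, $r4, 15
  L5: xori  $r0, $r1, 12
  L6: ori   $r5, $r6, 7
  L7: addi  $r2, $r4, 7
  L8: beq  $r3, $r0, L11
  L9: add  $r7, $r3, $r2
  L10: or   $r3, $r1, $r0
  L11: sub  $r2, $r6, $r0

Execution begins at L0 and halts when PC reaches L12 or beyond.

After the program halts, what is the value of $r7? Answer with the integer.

  step pc=0: sub  $r7, $r5, $r0  regs=(0,15,13,2,6,3,14,3)
  step pc=1: and  $r2, $r0, $r4  regs=(0,15,0,2,6,3,14,3)
  step pc=2: or   $r2, $r2, $r7  regs=(0,15,3,2,6,3,14,3)
  step pc=3: bne  $r7, $r4, L8  cond=T  regs=(0,15,3,2,6,3,14,3)
  step pc=4: addi  $r3, $r4, 15  regs=(0,15,3,21,6,3,14,3)
  step pc=8: beq  $r3, $r0, L11  cond=F  regs=(0,15,3,21,6,3,14,3)
  step pc=9: add  $r7, $r3, $r2  regs=(0,15,3,21,6,3,14,24)
  step pc=10: or   $r3, $r1, $r0  regs=(0,15,3,15,6,3,14,24)
  step pc=11: sub  $r2, $r6, $r0  regs=(0,15,14,15,6,3,14,24)

24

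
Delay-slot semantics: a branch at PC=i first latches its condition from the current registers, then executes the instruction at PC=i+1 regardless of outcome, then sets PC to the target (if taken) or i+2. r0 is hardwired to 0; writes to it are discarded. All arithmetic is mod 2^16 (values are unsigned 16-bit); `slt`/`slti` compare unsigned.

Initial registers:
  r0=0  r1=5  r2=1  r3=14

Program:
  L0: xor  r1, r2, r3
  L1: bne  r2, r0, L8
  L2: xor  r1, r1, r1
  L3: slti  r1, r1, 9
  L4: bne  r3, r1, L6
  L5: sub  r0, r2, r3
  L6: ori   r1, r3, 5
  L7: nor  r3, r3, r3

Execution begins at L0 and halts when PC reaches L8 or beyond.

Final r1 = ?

[0] xor  r1, r2, r3  →  {r0:0, r1:15, r2:1, r3:14}
[1] bne  r2, r0, L8  →  {r0:0, r1:15, r2:1, r3:14}  ⟨branch taken⟩
[2] xor  r1, r1, r1  →  {r0:0, r1:0, r2:1, r3:14}

0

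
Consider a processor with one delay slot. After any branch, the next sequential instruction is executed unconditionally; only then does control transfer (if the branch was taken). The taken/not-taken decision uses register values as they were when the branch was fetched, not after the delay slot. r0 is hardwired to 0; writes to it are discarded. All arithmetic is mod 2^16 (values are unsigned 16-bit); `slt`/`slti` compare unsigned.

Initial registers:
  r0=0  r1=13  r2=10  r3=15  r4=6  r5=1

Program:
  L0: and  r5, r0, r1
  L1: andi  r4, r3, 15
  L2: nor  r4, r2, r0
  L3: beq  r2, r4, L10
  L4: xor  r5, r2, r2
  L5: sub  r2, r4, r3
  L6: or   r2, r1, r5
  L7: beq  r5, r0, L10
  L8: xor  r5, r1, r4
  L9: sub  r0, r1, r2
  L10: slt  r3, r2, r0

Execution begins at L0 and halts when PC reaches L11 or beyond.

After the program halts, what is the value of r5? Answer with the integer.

65528

PC=0  and  r5, r0, r1        | r0=0 r1=13 r2=10 r3=15 r4=6 r5=0
PC=1  andi  r4, r3, 15       | r0=0 r1=13 r2=10 r3=15 r4=15 r5=0
PC=2  nor  r4, r2, r0        | r0=0 r1=13 r2=10 r3=15 r4=65525 r5=0
PC=3  beq  r2, r4, L10       | r0=0 r1=13 r2=10 r3=15 r4=65525 r5=0  [not taken]
PC=4  xor  r5, r2, r2        | r0=0 r1=13 r2=10 r3=15 r4=65525 r5=0
PC=5  sub  r2, r4, r3        | r0=0 r1=13 r2=65510 r3=15 r4=65525 r5=0
PC=6  or   r2, r1, r5        | r0=0 r1=13 r2=13 r3=15 r4=65525 r5=0
PC=7  beq  r5, r0, L10       | r0=0 r1=13 r2=13 r3=15 r4=65525 r5=0  [TAKEN]
PC=8  xor  r5, r1, r4        | r0=0 r1=13 r2=13 r3=15 r4=65525 r5=65528
PC=10 slt  r3, r2, r0        | r0=0 r1=13 r2=13 r3=0 r4=65525 r5=65528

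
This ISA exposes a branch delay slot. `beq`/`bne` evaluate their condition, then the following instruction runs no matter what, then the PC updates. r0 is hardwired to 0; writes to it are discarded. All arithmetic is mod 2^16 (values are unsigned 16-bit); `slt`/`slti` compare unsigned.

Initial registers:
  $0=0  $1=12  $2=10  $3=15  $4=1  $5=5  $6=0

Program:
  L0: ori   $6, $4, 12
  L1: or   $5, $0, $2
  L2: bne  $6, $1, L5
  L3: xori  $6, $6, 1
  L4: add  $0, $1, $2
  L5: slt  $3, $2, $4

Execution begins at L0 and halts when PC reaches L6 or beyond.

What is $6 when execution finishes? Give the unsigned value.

12

#0 ori   $6, $4, 12 ; 0/12/10/15/1/5/13
#1 or   $5, $0, $2 ; 0/12/10/15/1/10/13
#2 bne  $6, $1, L5 ; 0/12/10/15/1/10/13 ; →target
#3 xori  $6, $6, 1 ; 0/12/10/15/1/10/12
#5 slt  $3, $2, $4 ; 0/12/10/0/1/10/12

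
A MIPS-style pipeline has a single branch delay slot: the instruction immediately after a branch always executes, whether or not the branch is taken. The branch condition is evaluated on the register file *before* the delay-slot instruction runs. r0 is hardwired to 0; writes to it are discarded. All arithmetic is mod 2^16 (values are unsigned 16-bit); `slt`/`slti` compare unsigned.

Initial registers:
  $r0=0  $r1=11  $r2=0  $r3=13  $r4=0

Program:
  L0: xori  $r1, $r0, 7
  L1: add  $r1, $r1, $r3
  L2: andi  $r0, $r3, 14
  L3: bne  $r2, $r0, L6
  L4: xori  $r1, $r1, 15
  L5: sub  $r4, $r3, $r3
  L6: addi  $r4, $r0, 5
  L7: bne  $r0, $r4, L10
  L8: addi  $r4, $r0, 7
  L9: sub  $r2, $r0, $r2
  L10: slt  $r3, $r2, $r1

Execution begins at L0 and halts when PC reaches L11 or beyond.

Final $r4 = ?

PC=0  xori  $r1, $r0, 7      | $r0=0 $r1=7 $r2=0 $r3=13 $r4=0
PC=1  add  $r1, $r1, $r3     | $r0=0 $r1=20 $r2=0 $r3=13 $r4=0
PC=2  andi  $r0, $r3, 14     | $r0=0 $r1=20 $r2=0 $r3=13 $r4=0
PC=3  bne  $r2, $r0, L6      | $r0=0 $r1=20 $r2=0 $r3=13 $r4=0  [not taken]
PC=4  xori  $r1, $r1, 15     | $r0=0 $r1=27 $r2=0 $r3=13 $r4=0
PC=5  sub  $r4, $r3, $r3     | $r0=0 $r1=27 $r2=0 $r3=13 $r4=0
PC=6  addi  $r4, $r0, 5      | $r0=0 $r1=27 $r2=0 $r3=13 $r4=5
PC=7  bne  $r0, $r4, L10     | $r0=0 $r1=27 $r2=0 $r3=13 $r4=5  [TAKEN]
PC=8  addi  $r4, $r0, 7      | $r0=0 $r1=27 $r2=0 $r3=13 $r4=7
PC=10 slt  $r3, $r2, $r1     | $r0=0 $r1=27 $r2=0 $r3=1 $r4=7

7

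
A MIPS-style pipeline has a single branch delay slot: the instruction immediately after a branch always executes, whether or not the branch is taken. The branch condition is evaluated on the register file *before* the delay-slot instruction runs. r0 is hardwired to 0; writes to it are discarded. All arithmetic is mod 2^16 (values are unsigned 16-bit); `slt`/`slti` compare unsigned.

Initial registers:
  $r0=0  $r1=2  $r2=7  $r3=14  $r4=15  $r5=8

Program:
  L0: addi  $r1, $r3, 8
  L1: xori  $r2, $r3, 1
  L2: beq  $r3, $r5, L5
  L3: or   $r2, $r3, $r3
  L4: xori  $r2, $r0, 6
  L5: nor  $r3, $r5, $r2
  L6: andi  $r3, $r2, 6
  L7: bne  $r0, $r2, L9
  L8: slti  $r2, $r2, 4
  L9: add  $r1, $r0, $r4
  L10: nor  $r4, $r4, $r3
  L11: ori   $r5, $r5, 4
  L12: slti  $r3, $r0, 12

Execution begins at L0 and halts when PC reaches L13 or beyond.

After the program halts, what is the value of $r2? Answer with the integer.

0

#0 addi  $r1, $r3, 8 ; 0/22/7/14/15/8
#1 xori  $r2, $r3, 1 ; 0/22/15/14/15/8
#2 beq  $r3, $r5, L5 ; 0/22/15/14/15/8 ; →fallthru
#3 or   $r2, $r3, $r3 ; 0/22/14/14/15/8
#4 xori  $r2, $r0, 6 ; 0/22/6/14/15/8
#5 nor  $r3, $r5, $r2 ; 0/22/6/65521/15/8
#6 andi  $r3, $r2, 6 ; 0/22/6/6/15/8
#7 bne  $r0, $r2, L9 ; 0/22/6/6/15/8 ; →target
#8 slti  $r2, $r2, 4 ; 0/22/0/6/15/8
#9 add  $r1, $r0, $r4 ; 0/15/0/6/15/8
#10 nor  $r4, $r4, $r3 ; 0/15/0/6/65520/8
#11 ori   $r5, $r5, 4 ; 0/15/0/6/65520/12
#12 slti  $r3, $r0, 12 ; 0/15/0/1/65520/12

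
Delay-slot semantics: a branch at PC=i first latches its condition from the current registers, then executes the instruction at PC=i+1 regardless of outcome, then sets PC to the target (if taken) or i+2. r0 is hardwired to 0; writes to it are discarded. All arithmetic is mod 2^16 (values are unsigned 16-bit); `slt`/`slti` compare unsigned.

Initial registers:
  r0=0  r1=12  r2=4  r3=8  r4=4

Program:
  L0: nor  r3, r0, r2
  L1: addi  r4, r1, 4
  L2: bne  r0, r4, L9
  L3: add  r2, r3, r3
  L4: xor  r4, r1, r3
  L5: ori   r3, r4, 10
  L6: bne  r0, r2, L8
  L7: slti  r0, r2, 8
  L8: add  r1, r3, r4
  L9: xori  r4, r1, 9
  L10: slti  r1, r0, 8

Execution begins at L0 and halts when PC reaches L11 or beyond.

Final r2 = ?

65526

[0] nor  r3, r0, r2  →  {r0:0, r1:12, r2:4, r3:65531, r4:4}
[1] addi  r4, r1, 4  →  {r0:0, r1:12, r2:4, r3:65531, r4:16}
[2] bne  r0, r4, L9  →  {r0:0, r1:12, r2:4, r3:65531, r4:16}  ⟨branch taken⟩
[3] add  r2, r3, r3  →  {r0:0, r1:12, r2:65526, r3:65531, r4:16}
[9] xori  r4, r1, 9  →  {r0:0, r1:12, r2:65526, r3:65531, r4:5}
[10] slti  r1, r0, 8  →  {r0:0, r1:1, r2:65526, r3:65531, r4:5}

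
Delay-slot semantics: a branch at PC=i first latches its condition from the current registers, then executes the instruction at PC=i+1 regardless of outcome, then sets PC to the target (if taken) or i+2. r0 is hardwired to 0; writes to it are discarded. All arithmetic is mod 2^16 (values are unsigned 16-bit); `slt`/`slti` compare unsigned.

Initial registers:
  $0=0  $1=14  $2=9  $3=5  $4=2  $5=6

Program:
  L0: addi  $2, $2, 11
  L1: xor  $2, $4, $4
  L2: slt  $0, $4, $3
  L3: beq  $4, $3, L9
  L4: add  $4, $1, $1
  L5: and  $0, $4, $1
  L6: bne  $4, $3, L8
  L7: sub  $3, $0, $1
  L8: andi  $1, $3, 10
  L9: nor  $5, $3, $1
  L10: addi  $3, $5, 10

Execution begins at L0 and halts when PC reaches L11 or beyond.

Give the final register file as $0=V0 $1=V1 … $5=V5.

PC=0  addi  $2, $2, 11       | $0=0 $1=14 $2=20 $3=5 $4=2 $5=6
PC=1  xor  $2, $4, $4        | $0=0 $1=14 $2=0 $3=5 $4=2 $5=6
PC=2  slt  $0, $4, $3        | $0=0 $1=14 $2=0 $3=5 $4=2 $5=6
PC=3  beq  $4, $3, L9        | $0=0 $1=14 $2=0 $3=5 $4=2 $5=6  [not taken]
PC=4  add  $4, $1, $1        | $0=0 $1=14 $2=0 $3=5 $4=28 $5=6
PC=5  and  $0, $4, $1        | $0=0 $1=14 $2=0 $3=5 $4=28 $5=6
PC=6  bne  $4, $3, L8        | $0=0 $1=14 $2=0 $3=5 $4=28 $5=6  [TAKEN]
PC=7  sub  $3, $0, $1        | $0=0 $1=14 $2=0 $3=65522 $4=28 $5=6
PC=8  andi  $1, $3, 10       | $0=0 $1=2 $2=0 $3=65522 $4=28 $5=6
PC=9  nor  $5, $3, $1        | $0=0 $1=2 $2=0 $3=65522 $4=28 $5=13
PC=10 addi  $3, $5, 10       | $0=0 $1=2 $2=0 $3=23 $4=28 $5=13

$0=0 $1=2 $2=0 $3=23 $4=28 $5=13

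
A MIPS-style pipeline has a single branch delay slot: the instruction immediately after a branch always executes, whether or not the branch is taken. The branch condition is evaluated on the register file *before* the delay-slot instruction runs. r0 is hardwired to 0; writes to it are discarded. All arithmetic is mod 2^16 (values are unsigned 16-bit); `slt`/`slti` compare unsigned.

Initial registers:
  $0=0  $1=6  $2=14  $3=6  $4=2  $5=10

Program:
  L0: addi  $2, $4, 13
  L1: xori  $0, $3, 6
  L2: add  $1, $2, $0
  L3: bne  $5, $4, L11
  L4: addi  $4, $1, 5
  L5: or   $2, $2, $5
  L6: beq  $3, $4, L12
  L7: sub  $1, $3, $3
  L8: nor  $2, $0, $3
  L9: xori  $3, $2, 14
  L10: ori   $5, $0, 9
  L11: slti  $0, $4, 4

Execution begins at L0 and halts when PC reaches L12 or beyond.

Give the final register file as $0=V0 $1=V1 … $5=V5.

$0=0 $1=15 $2=15 $3=6 $4=20 $5=10

#0 addi  $2, $4, 13 ; 0/6/15/6/2/10
#1 xori  $0, $3, 6 ; 0/6/15/6/2/10
#2 add  $1, $2, $0 ; 0/15/15/6/2/10
#3 bne  $5, $4, L11 ; 0/15/15/6/2/10 ; →target
#4 addi  $4, $1, 5 ; 0/15/15/6/20/10
#11 slti  $0, $4, 4 ; 0/15/15/6/20/10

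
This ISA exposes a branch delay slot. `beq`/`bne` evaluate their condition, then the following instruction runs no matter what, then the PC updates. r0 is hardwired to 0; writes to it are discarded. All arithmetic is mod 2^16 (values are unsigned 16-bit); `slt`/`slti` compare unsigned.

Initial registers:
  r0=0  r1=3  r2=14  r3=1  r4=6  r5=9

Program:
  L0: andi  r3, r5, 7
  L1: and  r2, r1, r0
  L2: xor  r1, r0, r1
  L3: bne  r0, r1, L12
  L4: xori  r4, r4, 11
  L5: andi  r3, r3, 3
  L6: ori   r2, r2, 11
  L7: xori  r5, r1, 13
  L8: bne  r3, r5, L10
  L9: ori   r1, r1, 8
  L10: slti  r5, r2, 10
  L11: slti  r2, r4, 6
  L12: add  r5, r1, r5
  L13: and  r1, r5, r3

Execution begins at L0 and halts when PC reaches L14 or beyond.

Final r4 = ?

  step pc=0: andi  r3, r5, 7  regs=(0,3,14,1,6,9)
  step pc=1: and  r2, r1, r0  regs=(0,3,0,1,6,9)
  step pc=2: xor  r1, r0, r1  regs=(0,3,0,1,6,9)
  step pc=3: bne  r0, r1, L12  cond=T  regs=(0,3,0,1,6,9)
  step pc=4: xori  r4, r4, 11  regs=(0,3,0,1,13,9)
  step pc=12: add  r5, r1, r5  regs=(0,3,0,1,13,12)
  step pc=13: and  r1, r5, r3  regs=(0,0,0,1,13,12)

13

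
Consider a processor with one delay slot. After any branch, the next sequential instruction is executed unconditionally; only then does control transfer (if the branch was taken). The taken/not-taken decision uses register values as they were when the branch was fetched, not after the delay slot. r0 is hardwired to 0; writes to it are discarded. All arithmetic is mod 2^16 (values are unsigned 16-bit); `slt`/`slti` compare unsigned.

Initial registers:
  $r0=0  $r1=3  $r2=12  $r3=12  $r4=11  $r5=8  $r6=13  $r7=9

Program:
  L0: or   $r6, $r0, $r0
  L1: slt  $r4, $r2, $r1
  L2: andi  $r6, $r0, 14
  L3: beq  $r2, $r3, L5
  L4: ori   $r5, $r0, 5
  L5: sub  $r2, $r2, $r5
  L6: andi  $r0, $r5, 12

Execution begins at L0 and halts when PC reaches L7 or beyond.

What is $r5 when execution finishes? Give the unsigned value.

5

#0 or   $r6, $r0, $r0 ; 0/3/12/12/11/8/0/9
#1 slt  $r4, $r2, $r1 ; 0/3/12/12/0/8/0/9
#2 andi  $r6, $r0, 14 ; 0/3/12/12/0/8/0/9
#3 beq  $r2, $r3, L5 ; 0/3/12/12/0/8/0/9 ; →target
#4 ori   $r5, $r0, 5 ; 0/3/12/12/0/5/0/9
#5 sub  $r2, $r2, $r5 ; 0/3/7/12/0/5/0/9
#6 andi  $r0, $r5, 12 ; 0/3/7/12/0/5/0/9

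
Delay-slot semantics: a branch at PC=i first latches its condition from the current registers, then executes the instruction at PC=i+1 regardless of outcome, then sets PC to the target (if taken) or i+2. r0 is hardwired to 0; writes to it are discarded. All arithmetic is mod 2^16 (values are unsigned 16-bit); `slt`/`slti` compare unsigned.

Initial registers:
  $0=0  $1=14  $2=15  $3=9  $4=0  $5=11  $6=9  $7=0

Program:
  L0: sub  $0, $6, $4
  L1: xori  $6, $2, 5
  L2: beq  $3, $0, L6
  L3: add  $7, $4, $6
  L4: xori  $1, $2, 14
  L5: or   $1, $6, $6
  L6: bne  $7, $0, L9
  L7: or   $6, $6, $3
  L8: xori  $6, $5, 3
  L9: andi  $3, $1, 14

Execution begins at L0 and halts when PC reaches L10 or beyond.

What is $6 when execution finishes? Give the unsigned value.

11

  step pc=0: sub  $0, $6, $4  regs=(0,14,15,9,0,11,9,0)
  step pc=1: xori  $6, $2, 5  regs=(0,14,15,9,0,11,10,0)
  step pc=2: beq  $3, $0, L6  cond=F  regs=(0,14,15,9,0,11,10,0)
  step pc=3: add  $7, $4, $6  regs=(0,14,15,9,0,11,10,10)
  step pc=4: xori  $1, $2, 14  regs=(0,1,15,9,0,11,10,10)
  step pc=5: or   $1, $6, $6  regs=(0,10,15,9,0,11,10,10)
  step pc=6: bne  $7, $0, L9  cond=T  regs=(0,10,15,9,0,11,10,10)
  step pc=7: or   $6, $6, $3  regs=(0,10,15,9,0,11,11,10)
  step pc=9: andi  $3, $1, 14  regs=(0,10,15,10,0,11,11,10)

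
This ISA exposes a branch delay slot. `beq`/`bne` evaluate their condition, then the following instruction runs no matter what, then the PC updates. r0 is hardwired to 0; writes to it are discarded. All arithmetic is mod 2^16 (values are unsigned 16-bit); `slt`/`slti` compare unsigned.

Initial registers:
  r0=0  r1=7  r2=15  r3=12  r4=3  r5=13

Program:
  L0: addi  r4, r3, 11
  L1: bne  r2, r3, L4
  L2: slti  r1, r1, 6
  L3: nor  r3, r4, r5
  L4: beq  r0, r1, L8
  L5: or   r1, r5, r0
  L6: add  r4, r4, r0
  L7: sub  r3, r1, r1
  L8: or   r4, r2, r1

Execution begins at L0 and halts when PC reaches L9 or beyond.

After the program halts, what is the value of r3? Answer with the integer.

12

PC=0  addi  r4, r3, 11       | r0=0 r1=7 r2=15 r3=12 r4=23 r5=13
PC=1  bne  r2, r3, L4        | r0=0 r1=7 r2=15 r3=12 r4=23 r5=13  [TAKEN]
PC=2  slti  r1, r1, 6        | r0=0 r1=0 r2=15 r3=12 r4=23 r5=13
PC=4  beq  r0, r1, L8        | r0=0 r1=0 r2=15 r3=12 r4=23 r5=13  [TAKEN]
PC=5  or   r1, r5, r0        | r0=0 r1=13 r2=15 r3=12 r4=23 r5=13
PC=8  or   r4, r2, r1        | r0=0 r1=13 r2=15 r3=12 r4=15 r5=13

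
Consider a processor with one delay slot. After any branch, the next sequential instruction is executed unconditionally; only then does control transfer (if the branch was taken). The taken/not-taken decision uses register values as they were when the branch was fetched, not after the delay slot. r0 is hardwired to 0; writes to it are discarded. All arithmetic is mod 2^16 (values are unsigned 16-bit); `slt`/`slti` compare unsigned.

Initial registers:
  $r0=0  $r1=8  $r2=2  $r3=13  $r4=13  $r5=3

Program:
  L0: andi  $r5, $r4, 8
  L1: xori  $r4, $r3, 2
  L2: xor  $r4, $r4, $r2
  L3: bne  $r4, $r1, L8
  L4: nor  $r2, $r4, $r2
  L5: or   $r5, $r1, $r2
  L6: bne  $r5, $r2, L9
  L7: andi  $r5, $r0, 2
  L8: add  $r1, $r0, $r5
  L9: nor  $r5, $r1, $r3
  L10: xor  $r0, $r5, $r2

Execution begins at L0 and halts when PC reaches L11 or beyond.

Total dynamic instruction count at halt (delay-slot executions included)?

8

  step pc=0: andi  $r5, $r4, 8  regs=(0,8,2,13,13,8)
  step pc=1: xori  $r4, $r3, 2  regs=(0,8,2,13,15,8)
  step pc=2: xor  $r4, $r4, $r2  regs=(0,8,2,13,13,8)
  step pc=3: bne  $r4, $r1, L8  cond=T  regs=(0,8,2,13,13,8)
  step pc=4: nor  $r2, $r4, $r2  regs=(0,8,65520,13,13,8)
  step pc=8: add  $r1, $r0, $r5  regs=(0,8,65520,13,13,8)
  step pc=9: nor  $r5, $r1, $r3  regs=(0,8,65520,13,13,65522)
  step pc=10: xor  $r0, $r5, $r2  regs=(0,8,65520,13,13,65522)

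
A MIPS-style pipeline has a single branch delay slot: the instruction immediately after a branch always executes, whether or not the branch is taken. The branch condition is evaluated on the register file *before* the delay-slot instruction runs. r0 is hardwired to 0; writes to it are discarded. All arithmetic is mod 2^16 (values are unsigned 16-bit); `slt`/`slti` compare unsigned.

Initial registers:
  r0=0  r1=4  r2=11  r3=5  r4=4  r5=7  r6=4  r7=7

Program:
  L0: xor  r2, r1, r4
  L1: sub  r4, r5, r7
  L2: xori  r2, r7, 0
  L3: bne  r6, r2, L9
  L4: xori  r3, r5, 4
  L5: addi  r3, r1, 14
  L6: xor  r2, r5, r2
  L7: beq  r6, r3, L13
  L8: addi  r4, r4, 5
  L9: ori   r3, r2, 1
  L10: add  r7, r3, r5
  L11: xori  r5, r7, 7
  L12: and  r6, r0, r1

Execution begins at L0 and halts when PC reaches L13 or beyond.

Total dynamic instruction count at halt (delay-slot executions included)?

9

PC=0  xor  r2, r1, r4        | r0=0 r1=4 r2=0 r3=5 r4=4 r5=7 r6=4 r7=7
PC=1  sub  r4, r5, r7        | r0=0 r1=4 r2=0 r3=5 r4=0 r5=7 r6=4 r7=7
PC=2  xori  r2, r7, 0        | r0=0 r1=4 r2=7 r3=5 r4=0 r5=7 r6=4 r7=7
PC=3  bne  r6, r2, L9        | r0=0 r1=4 r2=7 r3=5 r4=0 r5=7 r6=4 r7=7  [TAKEN]
PC=4  xori  r3, r5, 4        | r0=0 r1=4 r2=7 r3=3 r4=0 r5=7 r6=4 r7=7
PC=9  ori   r3, r2, 1        | r0=0 r1=4 r2=7 r3=7 r4=0 r5=7 r6=4 r7=7
PC=10 add  r7, r3, r5        | r0=0 r1=4 r2=7 r3=7 r4=0 r5=7 r6=4 r7=14
PC=11 xori  r5, r7, 7        | r0=0 r1=4 r2=7 r3=7 r4=0 r5=9 r6=4 r7=14
PC=12 and  r6, r0, r1        | r0=0 r1=4 r2=7 r3=7 r4=0 r5=9 r6=0 r7=14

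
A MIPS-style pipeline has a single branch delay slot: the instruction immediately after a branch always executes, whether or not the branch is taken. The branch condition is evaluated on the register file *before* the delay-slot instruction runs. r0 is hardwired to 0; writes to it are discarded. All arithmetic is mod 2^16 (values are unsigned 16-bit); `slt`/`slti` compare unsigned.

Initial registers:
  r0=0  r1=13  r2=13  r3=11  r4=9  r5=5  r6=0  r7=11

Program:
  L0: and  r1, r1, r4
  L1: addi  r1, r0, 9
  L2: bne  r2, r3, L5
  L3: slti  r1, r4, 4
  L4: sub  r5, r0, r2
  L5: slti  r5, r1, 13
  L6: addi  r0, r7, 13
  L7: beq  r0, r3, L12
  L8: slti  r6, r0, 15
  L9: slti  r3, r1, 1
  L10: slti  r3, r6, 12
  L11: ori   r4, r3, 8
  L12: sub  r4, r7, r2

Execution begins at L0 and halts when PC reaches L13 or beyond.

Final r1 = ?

0

PC=0  and  r1, r1, r4        | r0=0 r1=9 r2=13 r3=11 r4=9 r5=5 r6=0 r7=11
PC=1  addi  r1, r0, 9        | r0=0 r1=9 r2=13 r3=11 r4=9 r5=5 r6=0 r7=11
PC=2  bne  r2, r3, L5        | r0=0 r1=9 r2=13 r3=11 r4=9 r5=5 r6=0 r7=11  [TAKEN]
PC=3  slti  r1, r4, 4        | r0=0 r1=0 r2=13 r3=11 r4=9 r5=5 r6=0 r7=11
PC=5  slti  r5, r1, 13       | r0=0 r1=0 r2=13 r3=11 r4=9 r5=1 r6=0 r7=11
PC=6  addi  r0, r7, 13       | r0=0 r1=0 r2=13 r3=11 r4=9 r5=1 r6=0 r7=11
PC=7  beq  r0, r3, L12       | r0=0 r1=0 r2=13 r3=11 r4=9 r5=1 r6=0 r7=11  [not taken]
PC=8  slti  r6, r0, 15       | r0=0 r1=0 r2=13 r3=11 r4=9 r5=1 r6=1 r7=11
PC=9  slti  r3, r1, 1        | r0=0 r1=0 r2=13 r3=1 r4=9 r5=1 r6=1 r7=11
PC=10 slti  r3, r6, 12       | r0=0 r1=0 r2=13 r3=1 r4=9 r5=1 r6=1 r7=11
PC=11 ori   r4, r3, 8        | r0=0 r1=0 r2=13 r3=1 r4=9 r5=1 r6=1 r7=11
PC=12 sub  r4, r7, r2        | r0=0 r1=0 r2=13 r3=1 r4=65534 r5=1 r6=1 r7=11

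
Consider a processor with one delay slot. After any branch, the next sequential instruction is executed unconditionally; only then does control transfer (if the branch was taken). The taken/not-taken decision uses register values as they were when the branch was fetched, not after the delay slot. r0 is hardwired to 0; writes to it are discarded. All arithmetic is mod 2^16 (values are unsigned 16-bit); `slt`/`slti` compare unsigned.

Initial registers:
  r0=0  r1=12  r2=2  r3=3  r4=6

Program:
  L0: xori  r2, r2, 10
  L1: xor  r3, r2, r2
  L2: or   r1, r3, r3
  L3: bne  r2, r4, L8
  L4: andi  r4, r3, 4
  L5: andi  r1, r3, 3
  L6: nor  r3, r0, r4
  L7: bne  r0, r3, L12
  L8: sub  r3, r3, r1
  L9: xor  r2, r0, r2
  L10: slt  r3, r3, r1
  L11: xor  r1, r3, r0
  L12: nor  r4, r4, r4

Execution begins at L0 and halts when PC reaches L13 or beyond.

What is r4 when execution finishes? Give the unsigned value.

65535

PC=0  xori  r2, r2, 10       | r0=0 r1=12 r2=8 r3=3 r4=6
PC=1  xor  r3, r2, r2        | r0=0 r1=12 r2=8 r3=0 r4=6
PC=2  or   r1, r3, r3        | r0=0 r1=0 r2=8 r3=0 r4=6
PC=3  bne  r2, r4, L8        | r0=0 r1=0 r2=8 r3=0 r4=6  [TAKEN]
PC=4  andi  r4, r3, 4        | r0=0 r1=0 r2=8 r3=0 r4=0
PC=8  sub  r3, r3, r1        | r0=0 r1=0 r2=8 r3=0 r4=0
PC=9  xor  r2, r0, r2        | r0=0 r1=0 r2=8 r3=0 r4=0
PC=10 slt  r3, r3, r1        | r0=0 r1=0 r2=8 r3=0 r4=0
PC=11 xor  r1, r3, r0        | r0=0 r1=0 r2=8 r3=0 r4=0
PC=12 nor  r4, r4, r4        | r0=0 r1=0 r2=8 r3=0 r4=65535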